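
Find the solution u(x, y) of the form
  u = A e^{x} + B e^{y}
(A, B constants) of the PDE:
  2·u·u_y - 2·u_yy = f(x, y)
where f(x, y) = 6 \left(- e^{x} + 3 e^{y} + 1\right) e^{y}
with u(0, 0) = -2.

Substitute the ansatz u = A e^{x} + B e^{y} into the left-hand side.
Derivatives of the ansatz:
  u_y = B e^{y}
  u_yy = B e^{y}
Term by term:
  2·u·u_y = 2 A B e^{x} e^{y} + 2 B^{2} e^{2 y}
  -2·u_yy = - 2 B e^{y}
So the left-hand side equals
  2 A B e^{x} e^{y} + 2 B^{2} e^{2 y} - 2 B e^{y}
This must equal f(x, y) identically; expanded, f = - 6 e^{x} e^{y} + 18 e^{2 y} + 6 e^{y}.
Matching coefficients of the independent functions:
  [e^{x} e^{y}]:  2 A B = -6
  [e^{y}]:  - 2 B = 6
  [e^{2 y}]:  2 B^{2} = 18
Solving: A = 1, B = -3.
Check against the point condition:
  u(0, 0) = -2  ⟹  A + B = -2  ✓
Hence u(x, y) = e^{x} - 3 e^{y}.

Answer: u(x, y) = e^{x} - 3 e^{y}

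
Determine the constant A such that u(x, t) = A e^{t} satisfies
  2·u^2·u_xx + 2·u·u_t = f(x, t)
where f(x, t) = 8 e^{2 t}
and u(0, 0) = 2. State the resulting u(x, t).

Substitute the ansatz u = A e^{t} into the left-hand side.
Derivatives of the ansatz:
  u_xx = 0
  u_t = A e^{t}
Term by term:
  2·u^2·u_xx = 0
  2·u·u_t = 2 A^{2} e^{2 t}
So the left-hand side equals
  2 A^{2} e^{2 t}
This must equal f(x, t) = 8 e^{2 t} identically.
Matching coefficients of the independent functions:
  [e^{2 t}]:  2 A^{2} = 8
These equations allow (A) = (-2) or (2).
Impose the point condition(s):
  u(0, 0) = 2  ⟹  A = 2
Only A = 2 satisfies everything.
Hence u(x, t) = 2 e^{t}.

Answer: u(x, t) = 2 e^{t}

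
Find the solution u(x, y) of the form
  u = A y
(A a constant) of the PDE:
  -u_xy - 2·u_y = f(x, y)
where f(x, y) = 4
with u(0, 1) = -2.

Substitute the ansatz u = A y into the left-hand side.
Derivatives of the ansatz:
  u_xy = 0
  u_y = A
Term by term:
  -u_xy = 0
  -2·u_y = - 2 A
So the left-hand side equals
  - 2 A
This must equal f(x, y) = 4 identically.
Matching coefficients of the independent functions:
  [constant term]:  - 2 A = 4
Solving: A = -2.
Check against the point condition:
  u(0, 1) = -2  ⟹  A = -2  ✓
Hence u(x, y) = - 2 y.

Answer: u(x, y) = - 2 y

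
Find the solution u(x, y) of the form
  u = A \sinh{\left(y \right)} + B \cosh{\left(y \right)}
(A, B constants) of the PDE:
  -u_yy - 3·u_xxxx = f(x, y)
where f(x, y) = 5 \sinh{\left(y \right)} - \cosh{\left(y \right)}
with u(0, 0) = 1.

Substitute the ansatz u = A \sinh{\left(y \right)} + B \cosh{\left(y \right)} into the left-hand side.
Derivatives of the ansatz:
  u_yy = A \sinh{\left(y \right)} + B \cosh{\left(y \right)}
  u_xxxx = 0
Term by term:
  -u_yy = - A \sinh{\left(y \right)} - B \cosh{\left(y \right)}
  -3·u_xxxx = 0
So the left-hand side equals
  - A \sinh{\left(y \right)} - B \cosh{\left(y \right)}
This must equal f(x, y) = 5 \sinh{\left(y \right)} - \cosh{\left(y \right)} identically.
Matching coefficients of the independent functions:
  [\sinh{\left(y \right)}]:  - A = 5
  [\cosh{\left(y \right)}]:  - B = -1
Solving: A = -5, B = 1.
Check against the point condition:
  u(0, 0) = 1  ⟹  B = 1  ✓
Hence u(x, y) = - 5 \sinh{\left(y \right)} + \cosh{\left(y \right)}.

Answer: u(x, y) = - 5 \sinh{\left(y \right)} + \cosh{\left(y \right)}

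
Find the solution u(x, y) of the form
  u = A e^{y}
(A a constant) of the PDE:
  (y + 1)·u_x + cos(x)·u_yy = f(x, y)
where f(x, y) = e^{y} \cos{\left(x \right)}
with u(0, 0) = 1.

Substitute the ansatz u = A e^{y} into the left-hand side.
Derivatives of the ansatz:
  u_x = 0
  u_yy = A e^{y}
Term by term:
  (y + 1)·u_x = 0
  cos(x)·u_yy = A e^{y} \cos{\left(x \right)}
So the left-hand side equals
  A e^{y} \cos{\left(x \right)}
This must equal f(x, y) = e^{y} \cos{\left(x \right)} identically.
Matching coefficients of the independent functions:
  [e^{y} \cos{\left(x \right)}]:  A = 1
Solving: A = 1.
Check against the point condition:
  u(0, 0) = 1  ⟹  A = 1  ✓
Hence u(x, y) = e^{y}.

Answer: u(x, y) = e^{y}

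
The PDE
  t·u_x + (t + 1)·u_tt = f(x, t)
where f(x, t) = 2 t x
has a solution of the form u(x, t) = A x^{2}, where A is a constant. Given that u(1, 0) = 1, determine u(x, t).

Substitute the ansatz u = A x^{2} into the left-hand side.
Derivatives of the ansatz:
  u_x = 2 A x
  u_tt = 0
Term by term:
  t·u_x = 2 A t x
  (t + 1)·u_tt = 0
So the left-hand side equals
  2 A t x
This must equal f(x, t) = 2 t x identically.
Matching coefficients of the independent functions:
  [t x]:  2 A = 2
Solving: A = 1.
Check against the point condition:
  u(1, 0) = 1  ⟹  A = 1  ✓
Hence u(x, t) = x^{2}.

Answer: u(x, t) = x^{2}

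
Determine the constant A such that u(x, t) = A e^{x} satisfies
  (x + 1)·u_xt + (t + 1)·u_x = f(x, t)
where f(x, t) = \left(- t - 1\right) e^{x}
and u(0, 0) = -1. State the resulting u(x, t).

Substitute the ansatz u = A e^{x} into the left-hand side.
Derivatives of the ansatz:
  u_xt = 0
  u_x = A e^{x}
Term by term:
  (x + 1)·u_xt = 0
  (t + 1)·u_x = A t e^{x} + A e^{x}
So the left-hand side equals
  A t e^{x} + A e^{x}
This must equal f(x, t) identically; expanded, f = - t e^{x} - e^{x}.
Matching coefficients of the independent functions:
  [t e^{x}, e^{x}]:  A = -1
Solving: A = -1.
Check against the point condition:
  u(0, 0) = -1  ⟹  A = -1  ✓
Hence u(x, t) = - e^{x}.

Answer: u(x, t) = - e^{x}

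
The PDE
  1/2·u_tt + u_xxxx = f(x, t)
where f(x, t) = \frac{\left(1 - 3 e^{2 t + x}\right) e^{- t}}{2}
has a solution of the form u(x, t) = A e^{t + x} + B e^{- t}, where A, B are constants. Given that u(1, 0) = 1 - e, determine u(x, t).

Substitute the ansatz u = A e^{t + x} + B e^{- t} into the left-hand side.
Derivatives of the ansatz:
  u_tt = A e^{t} e^{x} + B e^{- t}
  u_xxxx = A e^{t} e^{x}
Term by term:
  1/2·u_tt = \frac{A e^{t} e^{x}}{2} + \frac{B e^{- t}}{2}
  u_xxxx = A e^{t} e^{x}
So the left-hand side equals
  \frac{3 A e^{t} e^{x}}{2} + \frac{B e^{- t}}{2}
This must equal f(x, t) = \frac{\left(1 - 3 e^{2 t + x}\right) e^{- t}}{2} identically.
Matching coefficients of the independent functions:
  [e^{t} e^{x}]:  \frac{3 A}{2} = - \frac{3}{2}
  [e^{- t}]:  \frac{B}{2} = \frac{1}{2}
Solving: A = -1, B = 1.
Check against the point condition:
  u(1, 0) = 1 - e  ⟹  e A + B = 1 - e  ✓
Hence u(x, t) = - e^{t + x} + e^{- t}.

Answer: u(x, t) = - e^{t + x} + e^{- t}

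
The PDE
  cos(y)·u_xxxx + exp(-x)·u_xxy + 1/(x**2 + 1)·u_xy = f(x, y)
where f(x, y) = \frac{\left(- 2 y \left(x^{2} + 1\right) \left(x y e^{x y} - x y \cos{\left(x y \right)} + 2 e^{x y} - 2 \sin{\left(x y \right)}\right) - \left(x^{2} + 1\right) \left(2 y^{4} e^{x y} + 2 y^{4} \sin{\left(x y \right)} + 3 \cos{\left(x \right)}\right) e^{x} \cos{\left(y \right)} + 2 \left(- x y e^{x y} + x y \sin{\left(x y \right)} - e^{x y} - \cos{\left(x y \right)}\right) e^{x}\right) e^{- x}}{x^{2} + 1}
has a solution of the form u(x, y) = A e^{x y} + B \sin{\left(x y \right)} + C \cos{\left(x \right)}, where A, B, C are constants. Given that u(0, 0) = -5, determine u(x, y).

Substitute the ansatz u = A e^{x y} + B \sin{\left(x y \right)} + C \cos{\left(x \right)} into the left-hand side.
Derivatives of the ansatz:
  u_xxxx = A y^{4} e^{x y} + B y^{4} \sin{\left(x y \right)} + C \cos{\left(x \right)}
  u_xxy = A x y^{2} e^{x y} + 2 A y e^{x y} - B x y^{2} \cos{\left(x y \right)} - 2 B y \sin{\left(x y \right)}
  u_xy = A x y e^{x y} + A e^{x y} - B x y \sin{\left(x y \right)} + B \cos{\left(x y \right)}
Term by term:
  cos(y)·u_xxxx = A y^{4} e^{x y} \cos{\left(y \right)} + B y^{4} \sin{\left(x y \right)} \cos{\left(y \right)} + C \cos{\left(x \right)} \cos{\left(y \right)}
  exp(-x)·u_xxy = A x y^{2} e^{- x} e^{x y} + 2 A y e^{- x} e^{x y} - B x y^{2} e^{- x} \cos{\left(x y \right)} - 2 B y e^{- x} \sin{\left(x y \right)}
  1/(x**2 + 1)·u_xy = \frac{A x y e^{x y}}{x^{2} + 1} + \frac{A e^{x y}}{x^{2} + 1} - \frac{B x y \sin{\left(x y \right)}}{x^{2} + 1} + \frac{B \cos{\left(x y \right)}}{x^{2} + 1}
So the left-hand side equals
  A x y^{2} e^{- x} e^{x y} + \frac{A x y e^{x y}}{x^{2} + 1} + A y^{4} e^{x y} \cos{\left(y \right)} + 2 A y e^{- x} e^{x y} + \frac{A e^{x y}}{x^{2} + 1} - B x y^{2} e^{- x} \cos{\left(x y \right)} - \frac{B x y \sin{\left(x y \right)}}{x^{2} + 1} + B y^{4} \sin{\left(x y \right)} \cos{\left(y \right)} - 2 B y e^{- x} \sin{\left(x y \right)} + \frac{B \cos{\left(x y \right)}}{x^{2} + 1} + C \cos{\left(x \right)} \cos{\left(y \right)}
This must equal f(x, y) identically; expanded, f = - 2 x y^{2} e^{- x} e^{x y} + 2 x y^{2} e^{- x} \cos{\left(x y \right)} - \frac{2 x y e^{x y}}{x^{2} + 1} + \frac{2 x y \sin{\left(x y \right)}}{x^{2} + 1} - 2 y^{4} e^{x y} \cos{\left(y \right)} - 2 y^{4} \sin{\left(x y \right)} \cos{\left(y \right)} - 4 y e^{- x} e^{x y} + 4 y e^{- x} \sin{\left(x y \right)} - 3 \cos{\left(x \right)} \cos{\left(y \right)} - \frac{2 e^{x y}}{x^{2} + 1} - \frac{2 \cos{\left(x y \right)}}{x^{2} + 1}.
Matching coefficients of the independent functions:
  [\frac{e^{x y}}{x^{2} + 1}, y^{4} e^{x y} \cos{\left(y \right)}, \frac{x y e^{x y}}{x^{2} + 1}, x y^{2} e^{- x} e^{x y}]:  A = -2
  [\frac{\cos{\left(x y \right)}}{x^{2} + 1}, y^{4} \sin{\left(x y \right)} \cos{\left(y \right)}]:  B = -2
  [\cos{\left(x \right)} \cos{\left(y \right)}]:  C = -3
  [y e^{- x} e^{x y}]:  2 A = -4
  [y e^{- x} \sin{\left(x y \right)}]:  - 2 B = 4
  [\frac{x y \sin{\left(x y \right)}}{x^{2} + 1}, x y^{2} e^{- x} \cos{\left(x y \right)}]:  - B = 2
Solving: A = -2, B = -2, C = -3.
Check against the point condition:
  u(0, 0) = -5  ⟹  A + C = -5  ✓
Hence u(x, y) = - 2 e^{x y} - 2 \sin{\left(x y \right)} - 3 \cos{\left(x \right)}.

Answer: u(x, y) = - 2 e^{x y} - 2 \sin{\left(x y \right)} - 3 \cos{\left(x \right)}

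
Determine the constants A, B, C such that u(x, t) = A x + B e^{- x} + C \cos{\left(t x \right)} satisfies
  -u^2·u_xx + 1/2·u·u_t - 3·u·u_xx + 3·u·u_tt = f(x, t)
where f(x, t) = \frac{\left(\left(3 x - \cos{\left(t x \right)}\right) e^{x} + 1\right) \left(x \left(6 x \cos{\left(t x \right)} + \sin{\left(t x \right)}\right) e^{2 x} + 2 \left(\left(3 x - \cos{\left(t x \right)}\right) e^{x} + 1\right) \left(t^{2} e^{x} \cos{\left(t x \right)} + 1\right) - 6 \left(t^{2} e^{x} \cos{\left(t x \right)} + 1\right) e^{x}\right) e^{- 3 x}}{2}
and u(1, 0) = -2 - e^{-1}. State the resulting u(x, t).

Substitute the ansatz u = A x + B e^{- x} + C \cos{\left(t x \right)} into the left-hand side.
Derivatives of the ansatz:
  u_xx = B e^{- x} - C t^{2} \cos{\left(t x \right)}
  u_t = - C x \sin{\left(t x \right)}
  u_tt = - C x^{2} \cos{\left(t x \right)}
Term by term:
  -u^2·u_xx = - A^{2} B x^{2} e^{- x} + A^{2} C t^{2} x^{2} \cos{\left(t x \right)} - 2 A B^{2} x e^{- 2 x} + 2 A B C t^{2} x e^{- x} \cos{\left(t x \right)} - 2 A B C x e^{- x} \cos{\left(t x \right)} + 2 A C^{2} t^{2} x \cos^{2}{\left(t x \right)} - B^{3} e^{- 3 x} + B^{2} C t^{2} e^{- 2 x} \cos{\left(t x \right)} - 2 B^{2} C e^{- 2 x} \cos{\left(t x \right)} + 2 B C^{2} t^{2} e^{- x} \cos^{2}{\left(t x \right)} - B C^{2} e^{- x} \cos^{2}{\left(t x \right)} + C^{3} t^{2} \cos^{3}{\left(t x \right)}
  1/2·u·u_t = - \frac{A C x^{2} \sin{\left(t x \right)}}{2} - \frac{B C x e^{- x} \sin{\left(t x \right)}}{2} - \frac{C^{2} x \sin{\left(t x \right)} \cos{\left(t x \right)}}{2}
  -3·u·u_xx = - 3 A B x e^{- x} + 3 A C t^{2} x \cos{\left(t x \right)} - 3 B^{2} e^{- 2 x} + 3 B C t^{2} e^{- x} \cos{\left(t x \right)} - 3 B C e^{- x} \cos{\left(t x \right)} + 3 C^{2} t^{2} \cos^{2}{\left(t x \right)}
  3·u·u_tt = - 3 A C x^{3} \cos{\left(t x \right)} - 3 B C x^{2} e^{- x} \cos{\left(t x \right)} - 3 C^{2} x^{2} \cos^{2}{\left(t x \right)}
So the left-hand side equals
  - A^{2} B x^{2} e^{- x} + A^{2} C t^{2} x^{2} \cos{\left(t x \right)} - 2 A B^{2} x e^{- 2 x} + 2 A B C t^{2} x e^{- x} \cos{\left(t x \right)} - 2 A B C x e^{- x} \cos{\left(t x \right)} - 3 A B x e^{- x} + 2 A C^{2} t^{2} x \cos^{2}{\left(t x \right)} + 3 A C t^{2} x \cos{\left(t x \right)} - 3 A C x^{3} \cos{\left(t x \right)} - \frac{A C x^{2} \sin{\left(t x \right)}}{2} - B^{3} e^{- 3 x} + B^{2} C t^{2} e^{- 2 x} \cos{\left(t x \right)} - 2 B^{2} C e^{- 2 x} \cos{\left(t x \right)} - 3 B^{2} e^{- 2 x} + 2 B C^{2} t^{2} e^{- x} \cos^{2}{\left(t x \right)} - B C^{2} e^{- x} \cos^{2}{\left(t x \right)} + 3 B C t^{2} e^{- x} \cos{\left(t x \right)} - 3 B C x^{2} e^{- x} \cos{\left(t x \right)} - \frac{B C x e^{- x} \sin{\left(t x \right)}}{2} - 3 B C e^{- x} \cos{\left(t x \right)} + C^{3} t^{2} \cos^{3}{\left(t x \right)} + 3 C^{2} t^{2} \cos^{2}{\left(t x \right)} - 3 C^{2} x^{2} \cos^{2}{\left(t x \right)} - \frac{C^{2} x \sin{\left(t x \right)} \cos{\left(t x \right)}}{2}
This must equal f(x, t) identically; expanded, f = 9 t^{2} x^{2} \cos{\left(t x \right)} - 6 t^{2} x \cos^{2}{\left(t x \right)} - 9 t^{2} x \cos{\left(t x \right)} + 6 t^{2} x e^{- x} \cos{\left(t x \right)} + t^{2} \cos^{3}{\left(t x \right)} + 3 t^{2} \cos^{2}{\left(t x \right)} - 2 t^{2} e^{- x} \cos^{2}{\left(t x \right)} - 3 t^{2} e^{- x} \cos{\left(t x \right)} + t^{2} e^{- 2 x} \cos{\left(t x \right)} + 9 x^{3} \cos{\left(t x \right)} + \frac{3 x^{2} \sin{\left(t x \right)}}{2} - 3 x^{2} \cos^{2}{\left(t x \right)} + 3 x^{2} e^{- x} \cos{\left(t x \right)} + 9 x^{2} e^{- x} - \frac{x \sin{\left(t x \right)} \cos{\left(t x \right)}}{2} + \frac{x e^{- x} \sin{\left(t x \right)}}{2} - 6 x e^{- x} \cos{\left(t x \right)} - 9 x e^{- x} + 6 x e^{- 2 x} + e^{- x} \cos^{2}{\left(t x \right)} + 3 e^{- x} \cos{\left(t x \right)} - 2 e^{- 2 x} \cos{\left(t x \right)} - 3 e^{- 2 x} + e^{- 3 x}.
Matching coefficients of the independent functions:
(each divided by its leading coefficient; functions giving the same equation are listed together)
  [t^{2} \cos^{2}{\left(t x \right)}, x^{2} \cos^{2}{\left(t x \right)}, x \sin{\left(t x \right)} \cos{\left(t x \right)}]:  C^{2} - 1 = 0
  [t^{2} \cos^{3}{\left(t x \right)}]:  C^{3} - 1 = 0
  [x e^{- 2 x}]:  A B^{2} + 3 = 0
  [x e^{- x}]:  A B - 3 = 0
  [x^{2} e^{- x}]:  A^{2} B + 9 = 0
  [x^{2} \sin{\left(t x \right)}, x^{3} \cos{\left(t x \right)}, t^{2} x \cos{\left(t x \right)}]:  A C + 3 = 0
  [e^{- 2 x} \cos{\left(t x \right)}, t^{2} e^{- 2 x} \cos{\left(t x \right)}]:  B^{2} C - 1 = 0
  [e^{- x} \cos{\left(t x \right)}, t^{2} e^{- x} \cos{\left(t x \right)}, x e^{- x} \sin{\left(t x \right)}, …]:  B C + 1 = 0
  [e^{- x} \cos^{2}{\left(t x \right)}, t^{2} e^{- x} \cos^{2}{\left(t x \right)}]:  B C^{2} + 1 = 0
  [t^{2} x \cos^{2}{\left(t x \right)}]:  A C^{2} + 3 = 0
  [t^{2} x^{2} \cos{\left(t x \right)}]:  A^{2} C - 9 = 0
  [x e^{- x} \cos{\left(t x \right)}, t^{2} x e^{- x} \cos{\left(t x \right)}]:  A B C - 3 = 0
  [e^{- 3 x}]:  B^{3} + 1 = 0
  [e^{- 2 x}]:  B^{2} - 1 = 0
These equations do not fix every constant; impose the point condition(s):
  u(1, 0) = -2 - e^{-1}  ⟹  A + \frac{B}{e} + C = -2 - e^{-1}
Solving the combined system: A = -3, B = -1, C = 1.
Hence u(x, t) = - 3 x + \cos{\left(t x \right)} - e^{- x}.

Answer: u(x, t) = - 3 x + \cos{\left(t x \right)} - e^{- x}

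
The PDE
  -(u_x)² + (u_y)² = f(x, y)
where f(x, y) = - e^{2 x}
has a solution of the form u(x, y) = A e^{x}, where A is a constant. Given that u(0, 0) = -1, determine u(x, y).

Substitute the ansatz u = A e^{x} into the left-hand side.
Derivatives of the ansatz:
  u_x = A e^{x}
  u_y = 0
Term by term:
  -(u_x)² = - A^{2} e^{2 x}
  (u_y)² = 0
So the left-hand side equals
  - A^{2} e^{2 x}
This must equal f(x, y) = - e^{2 x} identically.
Matching coefficients of the independent functions:
  [e^{2 x}]:  - A^{2} = -1
These equations allow (A) = (-1) or (1).
Impose the point condition(s):
  u(0, 0) = -1  ⟹  A = -1
Only A = -1 satisfies everything.
Hence u(x, y) = - e^{x}.

Answer: u(x, y) = - e^{x}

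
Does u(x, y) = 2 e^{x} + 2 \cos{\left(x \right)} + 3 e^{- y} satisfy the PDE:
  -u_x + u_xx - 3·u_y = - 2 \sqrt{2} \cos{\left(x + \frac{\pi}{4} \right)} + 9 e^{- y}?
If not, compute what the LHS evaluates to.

Answer: Yes

Derivation:
Evaluate each term of the left-hand side for u = 2 e^{x} + 2 \cos{\left(x \right)} + 3 e^{- y}.
Derivatives:
  u_x = 2 e^{x} - 2 \sin{\left(x \right)}
  u_xx = 2 e^{x} - 2 \cos{\left(x \right)}
  u_y = - 3 e^{- y}
Terms:
  -u_x = - 2 e^{x} + 2 \sin{\left(x \right)}
  u_xx = 2 e^{x} - 2 \cos{\left(x \right)}
  -3·u_y = 9 e^{- y}
Sum: LHS = - 2 \sqrt{2} \cos{\left(x + \frac{\pi}{4} \right)} + 9 e^{- y}
This is exactly the given right-hand side, so u is a solution.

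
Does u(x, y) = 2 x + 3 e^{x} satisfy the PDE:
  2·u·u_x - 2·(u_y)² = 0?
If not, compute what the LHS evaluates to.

Answer: No, the LHS evaluates to 2 \left(2 x + 3 e^{x}\right) \left(3 e^{x} + 2\right)

Derivation:
Evaluate each term of the left-hand side for u = 2 x + 3 e^{x}.
Derivatives:
  u_x = 3 e^{x} + 2
  u_y = 0
Terms:
  2·u·u_x = 2 \left(2 x + 3 e^{x}\right) \left(3 e^{x} + 2\right)
  -2·(u_y)² = 0
Sum: LHS = 2 \left(2 x + 3 e^{x}\right) \left(3 e^{x} + 2\right)
Given right-hand side: 0. Difference LHS − RHS = 2 \left(2 x + 3 e^{x}\right) \left(3 e^{x} + 2\right) ≠ 0, so u is not a solution.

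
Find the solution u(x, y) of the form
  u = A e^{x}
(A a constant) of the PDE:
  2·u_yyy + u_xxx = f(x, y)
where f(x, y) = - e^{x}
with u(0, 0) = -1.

Answer: u(x, y) = - e^{x}

Derivation:
Substitute the ansatz u = A e^{x} into the left-hand side.
Derivatives of the ansatz:
  u_yyy = 0
  u_xxx = A e^{x}
Term by term:
  2·u_yyy = 0
  u_xxx = A e^{x}
So the left-hand side equals
  A e^{x}
This must equal f(x, y) = - e^{x} identically.
Matching coefficients of the independent functions:
  [e^{x}]:  A = -1
Solving: A = -1.
Check against the point condition:
  u(0, 0) = -1  ⟹  A = -1  ✓
Hence u(x, y) = - e^{x}.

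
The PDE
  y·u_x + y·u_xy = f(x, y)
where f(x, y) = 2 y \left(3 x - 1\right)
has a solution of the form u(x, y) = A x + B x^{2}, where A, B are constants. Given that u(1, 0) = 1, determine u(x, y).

Substitute the ansatz u = A x + B x^{2} into the left-hand side.
Derivatives of the ansatz:
  u_x = A + 2 B x
  u_xy = 0
Term by term:
  y·u_x = A y + 2 B x y
  y·u_xy = 0
So the left-hand side equals
  A y + 2 B x y
This must equal f(x, y) identically; expanded, f = 6 x y - 2 y.
Matching coefficients of the independent functions:
  [y]:  A = -2
  [x y]:  2 B = 6
Solving: A = -2, B = 3.
Check against the point condition:
  u(1, 0) = 1  ⟹  A + B = 1  ✓
Hence u(x, y) = 3 x^{2} - 2 x.

Answer: u(x, y) = 3 x^{2} - 2 x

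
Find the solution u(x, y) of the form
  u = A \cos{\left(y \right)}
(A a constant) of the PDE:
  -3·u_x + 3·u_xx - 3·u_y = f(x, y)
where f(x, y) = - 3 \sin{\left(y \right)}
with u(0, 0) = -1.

Substitute the ansatz u = A \cos{\left(y \right)} into the left-hand side.
Derivatives of the ansatz:
  u_x = 0
  u_xx = 0
  u_y = - A \sin{\left(y \right)}
Term by term:
  -3·u_x = 0
  3·u_xx = 0
  -3·u_y = 3 A \sin{\left(y \right)}
So the left-hand side equals
  3 A \sin{\left(y \right)}
This must equal f(x, y) = - 3 \sin{\left(y \right)} identically.
Matching coefficients of the independent functions:
  [\sin{\left(y \right)}]:  3 A = -3
Solving: A = -1.
Check against the point condition:
  u(0, 0) = -1  ⟹  A = -1  ✓
Hence u(x, y) = - \cos{\left(y \right)}.

Answer: u(x, y) = - \cos{\left(y \right)}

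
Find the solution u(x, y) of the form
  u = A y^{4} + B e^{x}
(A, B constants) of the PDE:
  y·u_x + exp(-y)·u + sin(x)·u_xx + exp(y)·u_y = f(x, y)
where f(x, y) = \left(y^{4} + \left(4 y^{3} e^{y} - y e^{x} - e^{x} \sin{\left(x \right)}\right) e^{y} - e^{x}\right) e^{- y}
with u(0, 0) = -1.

Substitute the ansatz u = A y^{4} + B e^{x} into the left-hand side.
Derivatives of the ansatz:
  u_x = B e^{x}
  u_xx = B e^{x}
  u_y = 4 A y^{3}
Term by term:
  y·u_x = B y e^{x}
  exp(-y)·u = A y^{4} e^{- y} + B e^{x} e^{- y}
  sin(x)·u_xx = B e^{x} \sin{\left(x \right)}
  exp(y)·u_y = 4 A y^{3} e^{y}
So the left-hand side equals
  A y^{4} e^{- y} + 4 A y^{3} e^{y} + B y e^{x} + B e^{x} \sin{\left(x \right)} + B e^{x} e^{- y}
This must equal f(x, y) identically; expanded, f = y^{4} e^{- y} + 4 y^{3} e^{y} - y e^{x} - e^{x} \sin{\left(x \right)} - e^{x} e^{- y}.
Matching coefficients of the independent functions:
  [y e^{x}, e^{x} e^{- y}, e^{x} \sin{\left(x \right)}]:  B = -1
  [y^{3} e^{y}]:  4 A = 4
  [y^{4} e^{- y}]:  A = 1
Solving: A = 1, B = -1.
Check against the point condition:
  u(0, 0) = -1  ⟹  B = -1  ✓
Hence u(x, y) = y^{4} - e^{x}.

Answer: u(x, y) = y^{4} - e^{x}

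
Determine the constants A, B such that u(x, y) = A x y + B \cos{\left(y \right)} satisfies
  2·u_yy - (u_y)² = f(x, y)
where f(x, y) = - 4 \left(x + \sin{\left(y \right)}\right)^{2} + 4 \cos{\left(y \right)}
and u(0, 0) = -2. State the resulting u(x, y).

Answer: u(x, y) = 2 x y - 2 \cos{\left(y \right)}

Derivation:
Substitute the ansatz u = A x y + B \cos{\left(y \right)} into the left-hand side.
Derivatives of the ansatz:
  u_yy = - B \cos{\left(y \right)}
  u_y = A x - B \sin{\left(y \right)}
Term by term:
  2·u_yy = - 2 B \cos{\left(y \right)}
  -(u_y)² = - A^{2} x^{2} + 2 A B x \sin{\left(y \right)} - B^{2} \sin^{2}{\left(y \right)}
So the left-hand side equals
  - A^{2} x^{2} + 2 A B x \sin{\left(y \right)} - B^{2} \sin^{2}{\left(y \right)} - 2 B \cos{\left(y \right)}
This must equal f(x, y) identically; expanded, f = - 4 x^{2} - 8 x \sin{\left(y \right)} - 4 \sin^{2}{\left(y \right)} + 4 \cos{\left(y \right)}.
Matching coefficients of the independent functions:
  [x^{2}]:  - A^{2} = -4
  [x \sin{\left(y \right)}]:  2 A B = -8
  [\sin^{2}{\left(y \right)}]:  - B^{2} = -4
  [\cos{\left(y \right)}]:  - 2 B = 4
Solving: A = 2, B = -2.
Check against the point condition:
  u(0, 0) = -2  ⟹  B = -2  ✓
Hence u(x, y) = 2 x y - 2 \cos{\left(y \right)}.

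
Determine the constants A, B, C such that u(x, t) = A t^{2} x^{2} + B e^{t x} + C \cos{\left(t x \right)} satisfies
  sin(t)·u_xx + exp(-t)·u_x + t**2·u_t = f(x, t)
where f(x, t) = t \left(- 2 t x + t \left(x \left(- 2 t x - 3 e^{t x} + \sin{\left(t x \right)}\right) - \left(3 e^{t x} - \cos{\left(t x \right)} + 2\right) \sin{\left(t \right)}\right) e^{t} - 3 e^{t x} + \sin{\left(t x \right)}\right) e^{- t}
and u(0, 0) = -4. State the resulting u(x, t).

Substitute the ansatz u = A t^{2} x^{2} + B e^{t x} + C \cos{\left(t x \right)} into the left-hand side.
Derivatives of the ansatz:
  u_xx = 2 A t^{2} + B t^{2} e^{t x} - C t^{2} \cos{\left(t x \right)}
  u_x = 2 A t^{2} x + B t e^{t x} - C t \sin{\left(t x \right)}
  u_t = 2 A t x^{2} + B x e^{t x} - C x \sin{\left(t x \right)}
Term by term:
  sin(t)·u_xx = 2 A t^{2} \sin{\left(t \right)} + B t^{2} e^{t x} \sin{\left(t \right)} - C t^{2} \sin{\left(t \right)} \cos{\left(t x \right)}
  exp(-t)·u_x = 2 A t^{2} x e^{- t} + B t e^{- t} e^{t x} - C t e^{- t} \sin{\left(t x \right)}
  t**2·u_t = 2 A t^{3} x^{2} + B t^{2} x e^{t x} - C t^{2} x \sin{\left(t x \right)}
So the left-hand side equals
  2 A t^{3} x^{2} + 2 A t^{2} x e^{- t} + 2 A t^{2} \sin{\left(t \right)} + B t^{2} x e^{t x} + B t^{2} e^{t x} \sin{\left(t \right)} + B t e^{- t} e^{t x} - C t^{2} x \sin{\left(t x \right)} - C t^{2} \sin{\left(t \right)} \cos{\left(t x \right)} - C t e^{- t} \sin{\left(t x \right)}
This must equal f(x, t) identically; expanded, f = - 2 t^{3} x^{2} - 3 t^{2} x e^{t x} + t^{2} x \sin{\left(t x \right)} - 2 t^{2} x e^{- t} - 3 t^{2} e^{t x} \sin{\left(t \right)} + t^{2} \sin{\left(t \right)} \cos{\left(t x \right)} - 2 t^{2} \sin{\left(t \right)} - 3 t e^{- t} e^{t x} + t e^{- t} \sin{\left(t x \right)}.
Matching coefficients of the independent functions:
  [t^{2} \sin{\left(t \right)}, t^{3} x^{2}, t^{2} x e^{- t}]:  2 A = -2
  [t e^{- t} e^{t x}, t^{2} x e^{t x}, t^{2} e^{t x} \sin{\left(t \right)}]:  B = -3
  [t e^{- t} \sin{\left(t x \right)}, t^{2} x \sin{\left(t x \right)}, t^{2} \sin{\left(t \right)} \cos{\left(t x \right)}]:  - C = 1
Solving: A = -1, B = -3, C = -1.
Check against the point condition:
  u(0, 0) = -4  ⟹  B + C = -4  ✓
Hence u(x, t) = - t^{2} x^{2} - 3 e^{t x} - \cos{\left(t x \right)}.

Answer: u(x, t) = - t^{2} x^{2} - 3 e^{t x} - \cos{\left(t x \right)}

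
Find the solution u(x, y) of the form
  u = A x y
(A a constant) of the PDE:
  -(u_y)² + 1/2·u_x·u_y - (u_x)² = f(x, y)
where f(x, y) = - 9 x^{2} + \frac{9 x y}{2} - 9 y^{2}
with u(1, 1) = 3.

Answer: u(x, y) = 3 x y

Derivation:
Substitute the ansatz u = A x y into the left-hand side.
Derivatives of the ansatz:
  u_y = A x
  u_x = A y
Term by term:
  -(u_y)² = - A^{2} x^{2}
  1/2·u_x·u_y = \frac{A^{2} x y}{2}
  -(u_x)² = - A^{2} y^{2}
So the left-hand side equals
  - A^{2} x^{2} + \frac{A^{2} x y}{2} - A^{2} y^{2}
This must equal f(x, y) = - 9 x^{2} + \frac{9 x y}{2} - 9 y^{2} identically.
Matching coefficients of the independent functions:
  [x^{2}, y^{2}]:  - A^{2} = -9
  [x y]:  \frac{A^{2}}{2} = \frac{9}{2}
These equations allow (A) = (-3) or (3).
Impose the point condition(s):
  u(1, 1) = 3  ⟹  A = 3
Only A = 3 satisfies everything.
Hence u(x, y) = 3 x y.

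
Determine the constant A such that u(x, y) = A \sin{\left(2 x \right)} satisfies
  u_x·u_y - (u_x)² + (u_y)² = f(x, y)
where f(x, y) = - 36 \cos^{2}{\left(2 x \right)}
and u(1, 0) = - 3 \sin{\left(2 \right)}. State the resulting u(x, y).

Substitute the ansatz u = A \sin{\left(2 x \right)} into the left-hand side.
Derivatives of the ansatz:
  u_x = 2 A \cos{\left(2 x \right)}
  u_y = 0
Term by term:
  u_x·u_y = 0
  -(u_x)² = - 4 A^{2} \cos^{2}{\left(2 x \right)}
  (u_y)² = 0
So the left-hand side equals
  - 4 A^{2} \cos^{2}{\left(2 x \right)}
This must equal f(x, y) = - 36 \cos^{2}{\left(2 x \right)} identically.
Matching coefficients of the independent functions:
  [\cos^{2}{\left(2 x \right)}]:  - 4 A^{2} = -36
These equations allow (A) = (-3) or (3).
Impose the point condition(s):
  u(1, 0) = - 3 \sin{\left(2 \right)}  ⟹  A \sin{\left(2 \right)} = - 3 \sin{\left(2 \right)}
Only A = -3 satisfies everything.
Hence u(x, y) = - 3 \sin{\left(2 x \right)}.

Answer: u(x, y) = - 3 \sin{\left(2 x \right)}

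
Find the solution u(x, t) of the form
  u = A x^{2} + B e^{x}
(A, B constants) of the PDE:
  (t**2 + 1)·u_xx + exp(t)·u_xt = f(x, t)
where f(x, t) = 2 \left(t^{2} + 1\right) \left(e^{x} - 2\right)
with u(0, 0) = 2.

Answer: u(x, t) = - 2 x^{2} + 2 e^{x}

Derivation:
Substitute the ansatz u = A x^{2} + B e^{x} into the left-hand side.
Derivatives of the ansatz:
  u_xx = 2 A + B e^{x}
  u_xt = 0
Term by term:
  (t**2 + 1)·u_xx = 2 A t^{2} + 2 A + B t^{2} e^{x} + B e^{x}
  exp(t)·u_xt = 0
So the left-hand side equals
  2 A t^{2} + 2 A + B t^{2} e^{x} + B e^{x}
This must equal f(x, t) identically; expanded, f = 2 t^{2} e^{x} - 4 t^{2} + 2 e^{x} - 4.
Matching coefficients of the independent functions:
  [constant term, t^{2}]:  2 A = -4
  [t^{2} e^{x}, e^{x}]:  B = 2
Solving: A = -2, B = 2.
Check against the point condition:
  u(0, 0) = 2  ⟹  B = 2  ✓
Hence u(x, t) = - 2 x^{2} + 2 e^{x}.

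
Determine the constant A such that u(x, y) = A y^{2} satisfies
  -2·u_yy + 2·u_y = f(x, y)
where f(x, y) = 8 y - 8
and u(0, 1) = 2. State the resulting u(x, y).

Substitute the ansatz u = A y^{2} into the left-hand side.
Derivatives of the ansatz:
  u_yy = 2 A
  u_y = 2 A y
Term by term:
  -2·u_yy = - 4 A
  2·u_y = 4 A y
So the left-hand side equals
  4 A y - 4 A
This must equal f(x, y) = 8 y - 8 identically.
Matching coefficients of the independent functions:
  [constant term]:  - 4 A = -8
  [y]:  4 A = 8
Solving: A = 2.
Check against the point condition:
  u(0, 1) = 2  ⟹  A = 2  ✓
Hence u(x, y) = 2 y^{2}.

Answer: u(x, y) = 2 y^{2}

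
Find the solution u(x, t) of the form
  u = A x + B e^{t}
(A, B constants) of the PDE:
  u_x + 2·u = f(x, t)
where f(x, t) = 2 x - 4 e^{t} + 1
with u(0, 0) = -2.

Substitute the ansatz u = A x + B e^{t} into the left-hand side.
Derivatives of the ansatz:
  u_x = A
Term by term:
  u_x = A
  2·u = 2 A x + 2 B e^{t}
So the left-hand side equals
  2 A x + A + 2 B e^{t}
This must equal f(x, t) = 2 x - 4 e^{t} + 1 identically.
Matching coefficients of the independent functions:
  [constant term]:  A = 1
  [x]:  2 A = 2
  [e^{t}]:  2 B = -4
Solving: A = 1, B = -2.
Check against the point condition:
  u(0, 0) = -2  ⟹  B = -2  ✓
Hence u(x, t) = x - 2 e^{t}.

Answer: u(x, t) = x - 2 e^{t}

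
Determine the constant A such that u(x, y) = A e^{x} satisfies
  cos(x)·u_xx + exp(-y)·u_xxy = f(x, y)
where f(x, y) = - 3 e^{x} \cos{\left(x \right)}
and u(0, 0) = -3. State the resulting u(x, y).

Substitute the ansatz u = A e^{x} into the left-hand side.
Derivatives of the ansatz:
  u_xx = A e^{x}
  u_xxy = 0
Term by term:
  cos(x)·u_xx = A e^{x} \cos{\left(x \right)}
  exp(-y)·u_xxy = 0
So the left-hand side equals
  A e^{x} \cos{\left(x \right)}
This must equal f(x, y) = - 3 e^{x} \cos{\left(x \right)} identically.
Matching coefficients of the independent functions:
  [e^{x} \cos{\left(x \right)}]:  A = -3
Solving: A = -3.
Check against the point condition:
  u(0, 0) = -3  ⟹  A = -3  ✓
Hence u(x, y) = - 3 e^{x}.

Answer: u(x, y) = - 3 e^{x}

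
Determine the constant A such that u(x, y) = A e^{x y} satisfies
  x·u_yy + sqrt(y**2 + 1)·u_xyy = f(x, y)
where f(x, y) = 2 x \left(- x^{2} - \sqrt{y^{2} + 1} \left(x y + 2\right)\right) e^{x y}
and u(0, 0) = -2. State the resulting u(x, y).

Substitute the ansatz u = A e^{x y} into the left-hand side.
Derivatives of the ansatz:
  u_yy = A x^{2} e^{x y}
  u_xyy = A x^{2} y e^{x y} + 2 A x e^{x y}
Term by term:
  x·u_yy = A x^{3} e^{x y}
  sqrt(y**2 + 1)·u_xyy = A x^{2} y \sqrt{y^{2} + 1} e^{x y} + 2 A x \sqrt{y^{2} + 1} e^{x y}
So the left-hand side equals
  A x^{3} e^{x y} + A x^{2} y \sqrt{y^{2} + 1} e^{x y} + 2 A x \sqrt{y^{2} + 1} e^{x y}
This must equal f(x, y) identically; expanded, f = - 2 x^{3} e^{x y} - 2 x^{2} y \sqrt{y^{2} + 1} e^{x y} - 4 x \sqrt{y^{2} + 1} e^{x y}.
Matching coefficients of the independent functions:
  [x^{3} e^{x y}, x^{2} y \sqrt{y^{2} + 1} e^{x y}]:  A = -2
  [x \sqrt{y^{2} + 1} e^{x y}]:  2 A = -4
Solving: A = -2.
Check against the point condition:
  u(0, 0) = -2  ⟹  A = -2  ✓
Hence u(x, y) = - 2 e^{x y}.

Answer: u(x, y) = - 2 e^{x y}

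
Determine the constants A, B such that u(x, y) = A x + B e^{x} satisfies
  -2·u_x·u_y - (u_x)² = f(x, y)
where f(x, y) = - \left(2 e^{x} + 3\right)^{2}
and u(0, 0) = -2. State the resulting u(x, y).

Substitute the ansatz u = A x + B e^{x} into the left-hand side.
Derivatives of the ansatz:
  u_x = A + B e^{x}
  u_y = 0
Term by term:
  -2·u_x·u_y = 0
  -(u_x)² = - A^{2} - 2 A B e^{x} - B^{2} e^{2 x}
So the left-hand side equals
  - A^{2} - 2 A B e^{x} - B^{2} e^{2 x}
This must equal f(x, y) identically; expanded, f = - 4 e^{2 x} - 12 e^{x} - 9.
Matching coefficients of the independent functions:
  [constant term]:  - A^{2} = -9
  [e^{x}]:  - 2 A B = -12
  [e^{2 x}]:  - B^{2} = -4
These equations allow (A, B) = (-3, -2) or (3, 2).
Impose the point condition(s):
  u(0, 0) = -2  ⟹  B = -2
Only A = -3, B = -2 satisfies everything.
Hence u(x, y) = - 3 x - 2 e^{x}.

Answer: u(x, y) = - 3 x - 2 e^{x}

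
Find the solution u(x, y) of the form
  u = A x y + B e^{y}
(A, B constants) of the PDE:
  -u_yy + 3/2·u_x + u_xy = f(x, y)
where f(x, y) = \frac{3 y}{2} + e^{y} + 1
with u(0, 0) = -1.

Substitute the ansatz u = A x y + B e^{y} into the left-hand side.
Derivatives of the ansatz:
  u_yy = B e^{y}
  u_x = A y
  u_xy = A
Term by term:
  -u_yy = - B e^{y}
  3/2·u_x = \frac{3 A y}{2}
  u_xy = A
So the left-hand side equals
  \frac{3 A y}{2} + A - B e^{y}
This must equal f(x, y) = \frac{3 y}{2} + e^{y} + 1 identically.
Matching coefficients of the independent functions:
  [constant term]:  A = 1
  [y]:  \frac{3 A}{2} = \frac{3}{2}
  [e^{y}]:  - B = 1
Solving: A = 1, B = -1.
Check against the point condition:
  u(0, 0) = -1  ⟹  B = -1  ✓
Hence u(x, y) = x y - e^{y}.

Answer: u(x, y) = x y - e^{y}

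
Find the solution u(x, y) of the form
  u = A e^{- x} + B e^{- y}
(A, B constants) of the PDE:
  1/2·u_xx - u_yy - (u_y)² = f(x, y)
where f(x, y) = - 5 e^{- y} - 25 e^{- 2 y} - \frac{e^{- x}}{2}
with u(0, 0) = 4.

Substitute the ansatz u = A e^{- x} + B e^{- y} into the left-hand side.
Derivatives of the ansatz:
  u_xx = A e^{- x}
  u_yy = B e^{- y}
  u_y = - B e^{- y}
Term by term:
  1/2·u_xx = \frac{A e^{- x}}{2}
  -u_yy = - B e^{- y}
  -(u_y)² = - B^{2} e^{- 2 y}
So the left-hand side equals
  \frac{A e^{- x}}{2} - B^{2} e^{- 2 y} - B e^{- y}
This must equal f(x, y) = - 5 e^{- y} - 25 e^{- 2 y} - \frac{e^{- x}}{2} identically.
Matching coefficients of the independent functions:
  [e^{- x}]:  \frac{A}{2} = - \frac{1}{2}
  [e^{- 2 y}]:  - B^{2} = -25
  [e^{- y}]:  - B = -5
Solving: A = -1, B = 5.
Check against the point condition:
  u(0, 0) = 4  ⟹  A + B = 4  ✓
Hence u(x, y) = 5 e^{- y} - e^{- x}.

Answer: u(x, y) = 5 e^{- y} - e^{- x}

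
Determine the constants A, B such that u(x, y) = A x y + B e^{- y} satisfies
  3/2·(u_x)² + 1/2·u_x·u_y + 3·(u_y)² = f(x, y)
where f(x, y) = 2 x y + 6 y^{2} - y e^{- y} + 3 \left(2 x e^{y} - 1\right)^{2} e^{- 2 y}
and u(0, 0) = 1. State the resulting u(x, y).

Substitute the ansatz u = A x y + B e^{- y} into the left-hand side.
Derivatives of the ansatz:
  u_x = A y
  u_y = A x - B e^{- y}
Term by term:
  3/2·(u_x)² = \frac{3 A^{2} y^{2}}{2}
  1/2·u_x·u_y = \frac{A^{2} x y}{2} - \frac{A B y e^{- y}}{2}
  3·(u_y)² = 3 A^{2} x^{2} - 6 A B x e^{- y} + 3 B^{2} e^{- 2 y}
So the left-hand side equals
  3 A^{2} x^{2} + \frac{A^{2} x y}{2} + \frac{3 A^{2} y^{2}}{2} - 6 A B x e^{- y} - \frac{A B y e^{- y}}{2} + 3 B^{2} e^{- 2 y}
This must equal f(x, y) identically; expanded, f = 12 x^{2} + 2 x y - 12 x e^{- y} + 6 y^{2} - y e^{- y} + 3 e^{- 2 y}.
Matching coefficients of the independent functions:
  [x^{2}]:  3 A^{2} = 12
  [y^{2}]:  \frac{3 A^{2}}{2} = 6
  [x y]:  \frac{A^{2}}{2} = 2
  [x e^{- y}]:  - 6 A B = -12
  [y e^{- y}]:  - \frac{A B}{2} = -1
  [e^{- 2 y}]:  3 B^{2} = 3
These equations allow (A, B) = (-2, -1) or (2, 1).
Impose the point condition(s):
  u(0, 0) = 1  ⟹  B = 1
Only A = 2, B = 1 satisfies everything.
Hence u(x, y) = 2 x y + e^{- y}.

Answer: u(x, y) = 2 x y + e^{- y}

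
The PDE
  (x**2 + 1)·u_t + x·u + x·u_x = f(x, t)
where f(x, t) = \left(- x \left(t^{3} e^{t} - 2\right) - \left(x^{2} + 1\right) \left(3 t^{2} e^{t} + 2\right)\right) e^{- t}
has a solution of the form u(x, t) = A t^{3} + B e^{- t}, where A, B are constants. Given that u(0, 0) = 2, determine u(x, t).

Answer: u(x, t) = - t^{3} + 2 e^{- t}

Derivation:
Substitute the ansatz u = A t^{3} + B e^{- t} into the left-hand side.
Derivatives of the ansatz:
  u_t = 3 A t^{2} - B e^{- t}
  u_x = 0
Term by term:
  (x**2 + 1)·u_t = 3 A t^{2} x^{2} + 3 A t^{2} - B x^{2} e^{- t} - B e^{- t}
  x·u = A t^{3} x + B x e^{- t}
  x·u_x = 0
So the left-hand side equals
  A t^{3} x + 3 A t^{2} x^{2} + 3 A t^{2} - B x^{2} e^{- t} + B x e^{- t} - B e^{- t}
This must equal f(x, t) identically; expanded, f = - t^{3} x - 3 t^{2} x^{2} - 3 t^{2} - 2 x^{2} e^{- t} + 2 x e^{- t} - 2 e^{- t}.
Matching coefficients of the independent functions:
  [t^{2}, t^{2} x^{2}]:  3 A = -3
  [t^{3} x]:  A = -1
  [x e^{- t}]:  B = 2
  [x^{2} e^{- t}, e^{- t}]:  - B = -2
Solving: A = -1, B = 2.
Check against the point condition:
  u(0, 0) = 2  ⟹  B = 2  ✓
Hence u(x, t) = - t^{3} + 2 e^{- t}.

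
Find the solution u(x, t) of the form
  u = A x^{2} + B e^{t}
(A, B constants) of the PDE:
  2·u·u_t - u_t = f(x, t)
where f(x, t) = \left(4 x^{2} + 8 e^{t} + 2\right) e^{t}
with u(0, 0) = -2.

Substitute the ansatz u = A x^{2} + B e^{t} into the left-hand side.
Derivatives of the ansatz:
  u_t = B e^{t}
Term by term:
  2·u·u_t = 2 A B x^{2} e^{t} + 2 B^{2} e^{2 t}
  -u_t = - B e^{t}
So the left-hand side equals
  2 A B x^{2} e^{t} + 2 B^{2} e^{2 t} - B e^{t}
This must equal f(x, t) identically; expanded, f = 4 x^{2} e^{t} + 8 e^{2 t} + 2 e^{t}.
Matching coefficients of the independent functions:
  [x^{2} e^{t}]:  2 A B = 4
  [e^{t}]:  - B = 2
  [e^{2 t}]:  2 B^{2} = 8
Solving: A = -1, B = -2.
Check against the point condition:
  u(0, 0) = -2  ⟹  B = -2  ✓
Hence u(x, t) = - x^{2} - 2 e^{t}.

Answer: u(x, t) = - x^{2} - 2 e^{t}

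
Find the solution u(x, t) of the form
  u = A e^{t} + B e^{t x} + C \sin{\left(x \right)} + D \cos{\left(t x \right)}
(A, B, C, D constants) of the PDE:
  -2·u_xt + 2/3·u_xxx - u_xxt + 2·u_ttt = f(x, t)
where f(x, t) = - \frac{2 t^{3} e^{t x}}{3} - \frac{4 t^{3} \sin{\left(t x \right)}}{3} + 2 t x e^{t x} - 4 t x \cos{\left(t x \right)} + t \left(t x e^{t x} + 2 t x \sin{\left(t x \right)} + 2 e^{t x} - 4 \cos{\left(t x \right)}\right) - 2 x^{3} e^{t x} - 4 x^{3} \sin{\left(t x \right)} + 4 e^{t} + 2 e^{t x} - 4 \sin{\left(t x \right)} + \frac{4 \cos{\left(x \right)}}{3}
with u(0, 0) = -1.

Substitute the ansatz u = A e^{t} + B e^{t x} + C \sin{\left(x \right)} + D \cos{\left(t x \right)} into the left-hand side.
Derivatives of the ansatz:
  u_xt = B t x e^{t x} + B e^{t x} - D t x \cos{\left(t x \right)} - D \sin{\left(t x \right)}
  u_xxx = B t^{3} e^{t x} - C \cos{\left(x \right)} + D t^{3} \sin{\left(t x \right)}
  u_xxt = B t^{2} x e^{t x} + 2 B t e^{t x} + D t^{2} x \sin{\left(t x \right)} - 2 D t \cos{\left(t x \right)}
  u_ttt = A e^{t} + B x^{3} e^{t x} + D x^{3} \sin{\left(t x \right)}
Term by term:
  -2·u_xt = - 2 B t x e^{t x} - 2 B e^{t x} + 2 D t x \cos{\left(t x \right)} + 2 D \sin{\left(t x \right)}
  2/3·u_xxx = \frac{2 B t^{3} e^{t x}}{3} - \frac{2 C \cos{\left(x \right)}}{3} + \frac{2 D t^{3} \sin{\left(t x \right)}}{3}
  -u_xxt = - B t^{2} x e^{t x} - 2 B t e^{t x} - D t^{2} x \sin{\left(t x \right)} + 2 D t \cos{\left(t x \right)}
  2·u_ttt = 2 A e^{t} + 2 B x^{3} e^{t x} + 2 D x^{3} \sin{\left(t x \right)}
So the left-hand side equals
  2 A e^{t} + \frac{2 B t^{3} e^{t x}}{3} - B t^{2} x e^{t x} - 2 B t x e^{t x} - 2 B t e^{t x} + 2 B x^{3} e^{t x} - 2 B e^{t x} - \frac{2 C \cos{\left(x \right)}}{3} + \frac{2 D t^{3} \sin{\left(t x \right)}}{3} - D t^{2} x \sin{\left(t x \right)} + 2 D t x \cos{\left(t x \right)} + 2 D t \cos{\left(t x \right)} + 2 D x^{3} \sin{\left(t x \right)} + 2 D \sin{\left(t x \right)}
This must equal f(x, t) identically; expanded, f = - \frac{2 t^{3} e^{t x}}{3} - \frac{4 t^{3} \sin{\left(t x \right)}}{3} + t^{2} x e^{t x} + 2 t^{2} x \sin{\left(t x \right)} + 2 t x e^{t x} - 4 t x \cos{\left(t x \right)} + 2 t e^{t x} - 4 t \cos{\left(t x \right)} - 2 x^{3} e^{t x} - 4 x^{3} \sin{\left(t x \right)} + 4 e^{t} + 2 e^{t x} - 4 \sin{\left(t x \right)} + \frac{4 \cos{\left(x \right)}}{3}.
Matching coefficients of the independent functions:
  [t e^{t x}, t x e^{t x}, e^{t x}]:  - 2 B = 2
  [t \cos{\left(t x \right)}, x^{3} \sin{\left(t x \right)}, t x \cos{\left(t x \right)}, \sin{\left(t x \right)}]:  2 D = -4
  [t^{3} e^{t x}]:  \frac{2 B}{3} = - \frac{2}{3}
  [t^{3} \sin{\left(t x \right)}]:  \frac{2 D}{3} = - \frac{4}{3}
  [x^{3} e^{t x}]:  2 B = -2
  [t^{2} x e^{t x}]:  - B = 1
  [t^{2} x \sin{\left(t x \right)}]:  - D = 2
  [e^{t}]:  2 A = 4
  [\cos{\left(x \right)}]:  - \frac{2 C}{3} = \frac{4}{3}
Solving: A = 2, B = -1, C = -2, D = -2.
Check against the point condition:
  u(0, 0) = -1  ⟹  A + B + D = -1  ✓
Hence u(x, t) = 2 e^{t} - e^{t x} - 2 \sin{\left(x \right)} - 2 \cos{\left(t x \right)}.

Answer: u(x, t) = 2 e^{t} - e^{t x} - 2 \sin{\left(x \right)} - 2 \cos{\left(t x \right)}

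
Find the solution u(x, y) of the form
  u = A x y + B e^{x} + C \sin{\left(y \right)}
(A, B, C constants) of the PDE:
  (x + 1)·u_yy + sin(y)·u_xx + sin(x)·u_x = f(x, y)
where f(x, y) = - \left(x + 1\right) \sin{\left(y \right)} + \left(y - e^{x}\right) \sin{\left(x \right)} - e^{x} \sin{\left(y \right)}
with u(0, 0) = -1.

Answer: u(x, y) = x y - e^{x} + \sin{\left(y \right)}

Derivation:
Substitute the ansatz u = A x y + B e^{x} + C \sin{\left(y \right)} into the left-hand side.
Derivatives of the ansatz:
  u_yy = - C \sin{\left(y \right)}
  u_xx = B e^{x}
  u_x = A y + B e^{x}
Term by term:
  (x + 1)·u_yy = - C x \sin{\left(y \right)} - C \sin{\left(y \right)}
  sin(y)·u_xx = B e^{x} \sin{\left(y \right)}
  sin(x)·u_x = A y \sin{\left(x \right)} + B e^{x} \sin{\left(x \right)}
So the left-hand side equals
  A y \sin{\left(x \right)} + B e^{x} \sin{\left(x \right)} + B e^{x} \sin{\left(y \right)} - C x \sin{\left(y \right)} - C \sin{\left(y \right)}
This must equal f(x, y) identically; expanded, f = - x \sin{\left(y \right)} + y \sin{\left(x \right)} - e^{x} \sin{\left(x \right)} - e^{x} \sin{\left(y \right)} - \sin{\left(y \right)}.
Matching coefficients of the independent functions:
  [x \sin{\left(y \right)}, \sin{\left(y \right)}]:  - C = -1
  [y \sin{\left(x \right)}]:  A = 1
  [e^{x} \sin{\left(x \right)}, e^{x} \sin{\left(y \right)}]:  B = -1
Solving: A = 1, B = -1, C = 1.
Check against the point condition:
  u(0, 0) = -1  ⟹  B = -1  ✓
Hence u(x, y) = x y - e^{x} + \sin{\left(y \right)}.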